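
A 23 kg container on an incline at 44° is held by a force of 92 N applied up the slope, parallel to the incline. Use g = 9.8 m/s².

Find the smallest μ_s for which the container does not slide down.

N = m g cos θ = 162.1 N.
Friction must make up the shortfall along the incline: f = m g sin θ − P = 156.6 − 92 = 64.58 N.
At the threshold f = μ_s N, so μ_s,min = 64.58/162.1 = 0.398.

μ_s,min ≈ 0.398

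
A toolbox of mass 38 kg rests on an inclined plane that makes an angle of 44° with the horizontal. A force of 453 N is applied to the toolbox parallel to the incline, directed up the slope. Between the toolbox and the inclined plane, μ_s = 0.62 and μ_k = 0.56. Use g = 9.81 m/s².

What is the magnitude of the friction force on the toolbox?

Perpendicular to the surface, N = m g cos θ = 38·9.81·cos 44° = 268.2 N.
The friction needed for equilibrium is m g sin θ − P = 259 − 453 = -194 N, measured positive up-slope.
The static-friction ceiling is μ_s N = 0.62 × 268.2 = 166.3 N.
|-194| exceeds 166.3 N, so the toolbox slips up-slope; friction is kinetic, f = μ_k N = 0.56×268.2 = 150 N.

f ≈ 150 N (down the incline)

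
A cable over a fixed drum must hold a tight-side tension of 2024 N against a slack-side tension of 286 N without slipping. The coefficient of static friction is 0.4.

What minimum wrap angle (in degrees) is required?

T₂/T₁ = e^{μβ} → β = ln(T₂/T₁)/μ.
β = ln(2024/286)/0.4 = 1.957/0.4 = 4.892 rad.
In degrees: β = 4.892 × 180/π = 280°.

β_min ≈ 280°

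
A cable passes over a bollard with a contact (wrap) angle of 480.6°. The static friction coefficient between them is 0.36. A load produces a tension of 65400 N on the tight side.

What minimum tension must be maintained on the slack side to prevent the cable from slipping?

T_min ≈ 3190 N

Capstan equation at impending slip: T_tight/T_slack = e^{μβ}.
β = 480.6° = 8.388 rad; e^{μβ} = e^{0.36×8.388} = 20.49.
T_slack = T_tight / e^{μβ} = 65400 / 20.49 = 3190 N.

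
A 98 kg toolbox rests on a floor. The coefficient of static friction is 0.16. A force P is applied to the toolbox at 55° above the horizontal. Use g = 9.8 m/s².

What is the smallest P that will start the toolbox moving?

P ≈ 218 N

N = m g − P sin α (the pull lifts the toolbox).
At impending slip, P cos α = μ_s N = μ_s (m g − P sin α).
Solving: P (cos α + μ_s sin α) = μ_s m g → P = 0.16×960/(cos 55° + 0.16 sin 55°) = 154/0.7046 = 218 N.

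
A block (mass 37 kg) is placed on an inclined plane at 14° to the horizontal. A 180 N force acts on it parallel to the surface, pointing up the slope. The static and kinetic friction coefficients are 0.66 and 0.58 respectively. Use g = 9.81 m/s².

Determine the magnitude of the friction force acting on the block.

f ≈ 92.2 N (down the incline)

Normal force: N = m g cos θ = 37 × 9.81 × cos 14° = 352.2 N.
The friction needed for equilibrium is m g sin θ − P = 87.81 − 180 = -92.19 N, measured positive up-slope.
Maximum static friction available: μ_s N = 0.66 × 352.2 = 232.4 N.
Since |-92.19| ≤ 232.4 N, the block remains in static equilibrium and friction takes exactly the required value.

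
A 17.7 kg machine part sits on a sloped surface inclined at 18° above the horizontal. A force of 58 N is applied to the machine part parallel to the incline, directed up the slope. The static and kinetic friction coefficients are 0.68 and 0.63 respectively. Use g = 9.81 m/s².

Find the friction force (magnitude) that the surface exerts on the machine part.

The normal reaction is N = m g cos θ = 165.1 N.
Parallel to the incline, ΣF = 0 gives f = m g sin θ − P = 53.66 − 58 = -4.343 N (up-slope positive).
The static-friction ceiling is μ_s N = 0.68 × 165.1 = 112.3 N.
Since |-4.343| ≤ 112.3 N, static friction is sufficient; f equals the required value, not μ_s N.

f ≈ 4.34 N (down the incline)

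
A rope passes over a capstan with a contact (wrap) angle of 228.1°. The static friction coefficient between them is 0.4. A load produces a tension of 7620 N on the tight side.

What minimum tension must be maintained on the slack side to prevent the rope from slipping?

T_min ≈ 1550 N

Capstan equation at impending slip: T_tight/T_slack = e^{μβ}.
β = 228.1° = 3.981 rad; e^{μβ} = e^{0.4×3.981} = 4.916.
T_slack = T_tight / e^{μβ} = 7620 / 4.916 = 1550 N.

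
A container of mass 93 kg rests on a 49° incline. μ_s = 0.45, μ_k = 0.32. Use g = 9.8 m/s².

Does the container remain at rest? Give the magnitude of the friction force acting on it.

f ≈ 191 N

N = m g cos θ = 598 N.
Down-slope weight component: m g sin θ = 688 N.
μ_s N = 269 N.
688 > 269 N, so it slides; kinetic friction f = μ_k N = 0.32×598 = 191 N.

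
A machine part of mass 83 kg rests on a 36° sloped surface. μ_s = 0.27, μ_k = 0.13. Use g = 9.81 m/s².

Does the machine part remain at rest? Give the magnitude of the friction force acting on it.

N = m g cos θ = 659 N.
Down-slope weight component: m g sin θ = 479 N.
μ_s N = 178 N.
479 > 178 N, so it slides; kinetic friction f = μ_k N = 0.13×659 = 85.6 N.

f ≈ 85.6 N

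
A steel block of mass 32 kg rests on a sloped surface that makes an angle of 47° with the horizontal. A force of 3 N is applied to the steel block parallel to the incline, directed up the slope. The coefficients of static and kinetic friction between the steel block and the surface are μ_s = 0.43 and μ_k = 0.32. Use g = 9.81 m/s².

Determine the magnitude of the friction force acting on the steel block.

f ≈ 68.5 N (up the incline)

Normal force: N = m g cos θ = 32 × 9.81 × cos 47° = 214.1 N.
For equilibrium along the incline the friction force must supply f = m g sin θ − P = 229.6 − 3 = 226.6 N (positive meaning up-slope).
Static friction can supply at most μ_s N = 92.06 N.
Since |226.6| > 92.06 N, static friction cannot hold it; the steel block slides down the incline and kinetic friction applies: f = μ_k N = 0.32 × 214.1 = 68.5 N.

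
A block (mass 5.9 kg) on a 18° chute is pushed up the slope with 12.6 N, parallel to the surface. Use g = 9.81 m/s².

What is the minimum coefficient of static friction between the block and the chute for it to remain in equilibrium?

μ_s,min ≈ 0.096

N = m g cos θ = 55.05 N.
Friction must make up the shortfall along the incline: f = m g sin θ − P = 17.89 − 12.6 = 5.286 N.
At the threshold f = μ_s N, so μ_s,min = 5.286/55.05 = 0.096.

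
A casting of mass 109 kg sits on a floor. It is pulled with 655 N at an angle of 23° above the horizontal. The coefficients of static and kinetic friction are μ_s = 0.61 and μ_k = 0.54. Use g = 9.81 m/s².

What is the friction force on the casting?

The vertical component of P reduces the normal force: N = m g − P sin α = 1069 − 255.9 = 813.4 N.
For equilibrium, f = P cos α = 655×cos 23° = 602.9 N.
μ_s N = 0.61 × 813.4 = 496.2 N.
602.9 > 496.2 N → the casting slides; f = μ_k N = 0.54×813.4 = 439 N.

f ≈ 439 N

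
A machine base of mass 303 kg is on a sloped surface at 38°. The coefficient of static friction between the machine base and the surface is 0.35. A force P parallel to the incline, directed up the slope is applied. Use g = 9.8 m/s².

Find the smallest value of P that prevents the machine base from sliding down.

P_min ≈ 1010 N

The machine base tends to slide down (tan θ > μ_s), so at the point of impending slip friction acts up-slope at its limit: f = μ_s N.
P is parallel to the surface, so N = m g cos θ = 2340 N.
Along the incline: P + μ_s N = m g sin θ, so P = 1830 − 0.35×2340 = 1010 N.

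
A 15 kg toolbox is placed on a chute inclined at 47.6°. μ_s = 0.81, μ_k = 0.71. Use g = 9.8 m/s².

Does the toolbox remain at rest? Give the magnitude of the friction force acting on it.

N = m g cos θ = 99.1 N.
Down-slope weight component: m g sin θ = 109 N.
μ_s N = 80.3 N.
109 > 80.3 N, so it slides; kinetic friction f = μ_k N = 0.71×99.1 = 70.4 N.

f ≈ 70.4 N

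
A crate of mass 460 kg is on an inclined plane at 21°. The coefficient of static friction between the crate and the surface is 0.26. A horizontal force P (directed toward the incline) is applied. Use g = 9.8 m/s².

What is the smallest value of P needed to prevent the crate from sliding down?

The crate tends to slide down (tan θ > μ_s), so at the point of impending slip friction acts up-slope at its limit: f = μ_s N.
Perpendicular to the incline: N = m g cos θ + P sin θ.
Along the incline: P cos θ + μ_s N = m g sin θ, i.e. P cos θ + μ_s (m g cos θ + P sin θ) = m g sin θ.
Solving, P (cos θ + μ_s sin θ) = m g (sin θ − μ_s cos θ), so P = 4510×0.1156/1.027 = 508 N.

P_min ≈ 508 N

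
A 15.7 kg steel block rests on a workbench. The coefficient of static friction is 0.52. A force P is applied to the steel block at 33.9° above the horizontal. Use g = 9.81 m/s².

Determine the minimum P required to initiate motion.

P ≈ 71.5 N

N = m g − P sin α (the pull lifts the steel block).
At impending slip, P cos α = μ_s N = μ_s (m g − P sin α).
Solving: P (cos α + μ_s sin α) = μ_s m g → P = 0.52×154/(cos 33.9° + 0.52 sin 33.9°) = 80.1/1.12 = 71.5 N.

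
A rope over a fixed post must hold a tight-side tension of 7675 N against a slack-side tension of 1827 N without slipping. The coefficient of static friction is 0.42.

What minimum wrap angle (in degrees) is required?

T₂/T₁ = e^{μβ} → β = ln(T₂/T₁)/μ.
β = ln(7675/1827)/0.42 = 1.435/0.42 = 3.417 rad.
In degrees: β = 3.417 × 180/π = 196°.

β_min ≈ 196°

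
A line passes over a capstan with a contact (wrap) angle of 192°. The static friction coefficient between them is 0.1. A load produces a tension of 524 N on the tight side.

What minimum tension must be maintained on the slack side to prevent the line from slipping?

Capstan equation at impending slip: T_tight/T_slack = e^{μβ}.
β = 192° = 3.351 rad; e^{μβ} = e^{0.1×3.351} = 1.398.
T_slack = T_tight / e^{μβ} = 524 / 1.398 = 375 N.

T_min ≈ 375 N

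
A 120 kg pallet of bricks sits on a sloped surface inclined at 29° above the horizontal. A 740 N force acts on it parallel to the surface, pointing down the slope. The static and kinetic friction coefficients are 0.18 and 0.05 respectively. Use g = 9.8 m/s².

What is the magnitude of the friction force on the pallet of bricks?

f ≈ 51.4 N (up the incline)

The normal reaction is N = m g cos θ = 1029 N.
For equilibrium along the incline the friction force must supply f = m g sin θ + P = 570.1 + 740 = 1310 N (positive meaning up-slope).
Maximum static friction available: μ_s N = 0.18 × 1029 = 185.1 N.
Since |1310| > 185.1 N, static friction cannot hold it; the pallet of bricks slides down the incline and kinetic friction applies: f = μ_k N = 0.05 × 1029 = 51.4 N.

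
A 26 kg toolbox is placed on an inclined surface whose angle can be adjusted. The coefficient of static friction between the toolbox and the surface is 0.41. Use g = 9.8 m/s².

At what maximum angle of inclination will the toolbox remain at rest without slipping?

θ_max ≈ 22.3°

At the slip threshold, m g sin θ = μ_s · m g cos θ, so tan θ = μ_s.
θ_max = arctan(0.41) = 22.3°.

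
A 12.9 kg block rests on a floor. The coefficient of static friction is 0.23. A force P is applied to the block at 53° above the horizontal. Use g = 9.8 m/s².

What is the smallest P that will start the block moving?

P ≈ 37 N

N = m g − P sin α (the pull lifts the block).
At impending slip, P cos α = μ_s N = μ_s (m g − P sin α).
Solving: P (cos α + μ_s sin α) = μ_s m g → P = 0.23×126/(cos 53° + 0.23 sin 53°) = 29.1/0.7855 = 37 N.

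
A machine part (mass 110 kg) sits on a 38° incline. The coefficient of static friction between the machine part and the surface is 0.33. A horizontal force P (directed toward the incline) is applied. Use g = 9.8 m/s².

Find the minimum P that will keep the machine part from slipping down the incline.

The machine part tends to slide down (tan θ > μ_s), so at the point of impending slip friction acts up-slope at its limit: f = μ_s N.
Perpendicular to the incline: N = m g cos θ + P sin θ.
Along the incline: P cos θ + μ_s N = m g sin θ, i.e. P cos θ + μ_s (m g cos θ + P sin θ) = m g sin θ.
Solving, P (cos θ + μ_s sin θ) = m g (sin θ − μ_s cos θ), so P = 1080×0.3556/0.9912 = 387 N.

P_min ≈ 387 N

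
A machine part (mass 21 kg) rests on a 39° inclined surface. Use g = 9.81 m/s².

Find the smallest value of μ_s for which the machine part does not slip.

μ_s,min ≈ 0.81

At the slip threshold m g sin θ = μ_s m g cos θ, so μ_s,min = tan θ.
μ_s,min = tan 39° = 0.81.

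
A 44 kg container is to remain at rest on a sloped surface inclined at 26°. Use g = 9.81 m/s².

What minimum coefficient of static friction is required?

μ_s,min ≈ 0.488

At the slip threshold m g sin θ = μ_s m g cos θ, so μ_s,min = tan θ.
μ_s,min = tan 26° = 0.488.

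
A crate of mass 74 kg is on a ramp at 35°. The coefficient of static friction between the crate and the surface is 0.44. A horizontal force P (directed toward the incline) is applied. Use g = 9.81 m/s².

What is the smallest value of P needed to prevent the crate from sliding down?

P_min ≈ 144 N

The crate tends to slide down (tan θ > μ_s), so at the point of impending slip friction acts up-slope at its limit: f = μ_s N.
Perpendicular to the incline: N = m g cos θ + P sin θ.
Along the incline: P cos θ + μ_s N = m g sin θ, i.e. P cos θ + μ_s (m g cos θ + P sin θ) = m g sin θ.
Solving, P (cos θ + μ_s sin θ) = m g (sin θ − μ_s cos θ), so P = 726×0.2131/1.072 = 144 N.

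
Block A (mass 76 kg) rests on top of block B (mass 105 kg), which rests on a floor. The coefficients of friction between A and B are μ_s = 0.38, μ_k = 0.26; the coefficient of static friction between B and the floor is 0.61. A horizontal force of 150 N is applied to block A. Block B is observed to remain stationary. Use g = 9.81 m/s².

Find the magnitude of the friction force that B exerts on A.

The normal force B exerts on A is simply A's weight, N₁ = 745.6 N.
So the A–B interface can sustain at most μ_s N₁ = 283.3 N of static friction.
P = 150 N is within that limit, so A and B move together (both at rest); the A–B friction is simply f₁ = P = 150 N.
By Newton's third law B feels 150 N forward from A. With B stationary, the floor's static friction on B balances it: f₂ = 150 N (well within μ_s(m_A+m_B)g = 1083 N).

f ≈ 150 N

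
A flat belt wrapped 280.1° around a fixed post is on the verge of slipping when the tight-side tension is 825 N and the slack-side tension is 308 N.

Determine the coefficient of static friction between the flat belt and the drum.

T₂/T₁ = e^{μβ} → μ = ln(T₂/T₁)/β.
β = 280.1° = 4.889 rad.
μ = ln(825/308)/4.889 = ln(2.679)/4.889 = 0.202.

μ ≈ 0.202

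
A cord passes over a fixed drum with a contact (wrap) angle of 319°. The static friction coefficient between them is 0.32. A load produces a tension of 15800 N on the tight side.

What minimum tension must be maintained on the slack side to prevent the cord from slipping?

Capstan equation at impending slip: T_tight/T_slack = e^{μβ}.
β = 319° = 5.568 rad; e^{μβ} = e^{0.32×5.568} = 5.94.
T_slack = T_tight / e^{μβ} = 15800 / 5.94 = 2660 N.

T_min ≈ 2660 N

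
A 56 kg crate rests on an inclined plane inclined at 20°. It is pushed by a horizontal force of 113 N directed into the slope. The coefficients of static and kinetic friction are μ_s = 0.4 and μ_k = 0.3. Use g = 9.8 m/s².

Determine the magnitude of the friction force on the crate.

Normal direction: N = m g cos θ + P sin θ = 554.4 N.
Along the incline, the net driving force (taking up-slope positive) is P cos θ − m g sin θ = 106.2 − 187.7 = -81.52 N, so equilibrium requires friction f = 81.52 N (up-slope).
The limit of static friction is μ_s N = 221.7 N.
Since 81.52 N is within the 221.7 N limit, the crate stays put and friction is exactly 81.5 N.

f ≈ 81.5 N (up the incline)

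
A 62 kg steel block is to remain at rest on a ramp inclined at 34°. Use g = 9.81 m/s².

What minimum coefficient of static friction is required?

At the slip threshold m g sin θ = μ_s m g cos θ, so μ_s,min = tan θ.
μ_s,min = tan 34° = 0.675.

μ_s,min ≈ 0.675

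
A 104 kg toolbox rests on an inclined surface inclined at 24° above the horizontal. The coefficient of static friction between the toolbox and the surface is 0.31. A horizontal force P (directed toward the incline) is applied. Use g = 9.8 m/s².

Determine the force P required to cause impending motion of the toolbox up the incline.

P ≈ 893 N

At impending motion up the slope, friction acts down-slope at its limit: f = μ_s N.
Perpendicular to the incline: N = m g cos θ + P sin θ.
Along the incline: P cos θ = m g sin θ + μ_s N = m g sin θ + μ_s (m g cos θ + P sin θ).
Solving, P (cos θ − μ_s sin θ) = m g (sin θ + μ_s cos θ), so P = 104×9.8×(sin 24° + 0.31 cos 24°)/(cos 24° − 0.31 sin 24°) = 1020×0.6899/0.7875 = 893 N.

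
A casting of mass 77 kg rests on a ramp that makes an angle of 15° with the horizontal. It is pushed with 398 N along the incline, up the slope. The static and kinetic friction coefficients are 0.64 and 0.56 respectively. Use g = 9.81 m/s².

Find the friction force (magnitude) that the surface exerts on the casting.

f ≈ 202 N (down the incline)

The normal reaction is N = m g cos θ = 729.6 N.
The friction needed for equilibrium is m g sin θ − P = 195.5 − 398 = -202.5 N, measured positive up-slope.
Maximum static friction available: μ_s N = 0.64 × 729.6 = 467 N.
Since |-202.5| ≤ 467 N, no slip — friction simply equals what equilibrium demands.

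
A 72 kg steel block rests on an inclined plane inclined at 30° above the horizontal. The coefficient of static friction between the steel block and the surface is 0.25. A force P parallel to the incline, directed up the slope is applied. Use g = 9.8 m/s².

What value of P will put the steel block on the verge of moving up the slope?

P ≈ 506 N

At impending motion up the slope, friction acts down-slope at its limit: f = μ_s N.
P is parallel to the surface, so N = m g cos θ = 611 N.
Along the incline: P = m g sin θ + μ_s N = 353 + 0.25×611 = 506 N.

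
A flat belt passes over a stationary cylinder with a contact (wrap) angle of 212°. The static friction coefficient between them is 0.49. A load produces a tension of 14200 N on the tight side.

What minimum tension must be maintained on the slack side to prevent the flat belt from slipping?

T_min ≈ 2320 N

Capstan equation at impending slip: T_tight/T_slack = e^{μβ}.
β = 212° = 3.7 rad; e^{μβ} = e^{0.49×3.7} = 6.129.
T_slack = T_tight / e^{μβ} = 14200 / 6.129 = 2320 N.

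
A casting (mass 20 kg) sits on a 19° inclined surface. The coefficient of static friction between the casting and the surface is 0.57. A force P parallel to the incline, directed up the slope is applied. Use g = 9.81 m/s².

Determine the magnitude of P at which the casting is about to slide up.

At impending motion up the slope, friction acts down-slope at its limit: f = μ_s N.
P is parallel to the surface, so N = m g cos θ = 186 N.
Along the incline: P = m g sin θ + μ_s N = 63.9 + 0.57×186 = 170 N.

P ≈ 170 N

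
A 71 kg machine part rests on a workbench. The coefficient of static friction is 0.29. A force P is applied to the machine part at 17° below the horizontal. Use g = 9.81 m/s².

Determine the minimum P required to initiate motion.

P ≈ 232 N

N = m g + P sin α (the push presses the machine part into the workbench).
At impending slip, P cos α = μ_s N = μ_s (m g + P sin α).
Solving: P (cos α − μ_s sin α) = μ_s m g → P = 0.29×697/(cos 17° − 0.29 sin 17°) = 202/0.8715 = 232 N.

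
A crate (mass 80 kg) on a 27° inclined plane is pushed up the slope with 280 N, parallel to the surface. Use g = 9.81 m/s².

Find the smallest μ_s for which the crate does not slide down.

N = m g cos θ = 699.3 N.
Friction must make up the shortfall along the incline: f = m g sin θ − P = 356.3 − 280 = 76.29 N.
At the threshold f = μ_s N, so μ_s,min = 76.29/699.3 = 0.109.

μ_s,min ≈ 0.109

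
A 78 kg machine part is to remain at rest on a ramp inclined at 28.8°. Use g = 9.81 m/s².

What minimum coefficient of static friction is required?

μ_s,min ≈ 0.55

At the slip threshold m g sin θ = μ_s m g cos θ, so μ_s,min = tan θ.
μ_s,min = tan 28.8° = 0.55.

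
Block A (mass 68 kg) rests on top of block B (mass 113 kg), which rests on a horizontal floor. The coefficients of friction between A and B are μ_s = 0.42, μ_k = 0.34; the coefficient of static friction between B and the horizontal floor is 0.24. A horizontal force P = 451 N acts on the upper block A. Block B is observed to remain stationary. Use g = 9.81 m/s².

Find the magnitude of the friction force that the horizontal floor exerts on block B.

f ≈ 227 N

The normal force B exerts on A is simply A's weight, N₁ = 667.1 N.
Maximum static friction on A from B: μ_s N₁ = 0.42×667.1 = 280.2 N.
P = 451 N exceeds that limit, so A slips over B and the interface friction becomes kinetic: f₁ = μ_k N₁ = 0.34×667.1 = 227 N.
By Newton's third law B feels 227 N forward from A. With B stationary, the floor's static friction on B balances it: f₂ = 227 N (well within μ_s(m_A+m_B)g = 426.1 N).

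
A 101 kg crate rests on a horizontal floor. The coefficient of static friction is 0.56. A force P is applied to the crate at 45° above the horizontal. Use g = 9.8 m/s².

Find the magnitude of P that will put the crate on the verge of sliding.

P ≈ 502 N

N = m g − P sin α (the pull lifts the crate).
At impending slip, P cos α = μ_s N = μ_s (m g − P sin α).
Solving: P (cos α + μ_s sin α) = μ_s m g → P = 0.56×990/(cos 45° + 0.56 sin 45°) = 554/1.103 = 502 N.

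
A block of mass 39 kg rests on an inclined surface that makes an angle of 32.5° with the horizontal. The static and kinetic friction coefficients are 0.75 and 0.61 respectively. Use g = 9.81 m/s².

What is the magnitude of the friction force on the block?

f ≈ 206 N (up the incline)

Perpendicular to the surface, N = m g cos θ = 39·9.81·cos 32.5° = 322.7 N.
Along the slope the weight component is m g sin θ = 205.6 N; friction must supply exactly this, acting up-slope.
Maximum static friction available: μ_s N = 0.75 × 322.7 = 242 N.
Since |205.6| ≤ 242 N, static friction is sufficient; f equals the required value, not μ_s N.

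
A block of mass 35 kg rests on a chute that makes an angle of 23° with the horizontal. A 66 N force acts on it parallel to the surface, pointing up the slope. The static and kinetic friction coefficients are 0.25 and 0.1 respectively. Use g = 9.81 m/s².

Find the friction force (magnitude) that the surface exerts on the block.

The normal reaction is N = m g cos θ = 316.1 N.
Parallel to the incline, ΣF = 0 gives f = m g sin θ − P = 134.2 − 66 = 68.16 N (up-slope positive).
Maximum static friction available: μ_s N = 0.25 × 316.1 = 79.01 N.
Since |68.16| ≤ 79.01 N, no slip — friction simply equals what equilibrium demands.

f ≈ 68.2 N (up the incline)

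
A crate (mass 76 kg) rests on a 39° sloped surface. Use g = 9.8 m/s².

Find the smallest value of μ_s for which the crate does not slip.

At the slip threshold m g sin θ = μ_s m g cos θ, so μ_s,min = tan θ.
μ_s,min = tan 39° = 0.81.

μ_s,min ≈ 0.81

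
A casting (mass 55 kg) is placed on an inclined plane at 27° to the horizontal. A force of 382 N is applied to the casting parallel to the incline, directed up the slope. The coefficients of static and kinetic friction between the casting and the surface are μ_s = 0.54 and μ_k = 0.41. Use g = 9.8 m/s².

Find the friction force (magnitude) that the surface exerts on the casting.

Normal force: N = m g cos θ = 55 × 9.8 × cos 27° = 480.3 N.
For equilibrium along the incline the friction force must supply f = m g sin θ − P = 244.7 − 382 = -137.3 N (positive meaning up-slope).
Static friction can supply at most μ_s N = 259.3 N.
Since |-137.3| ≤ 259.3 N, static friction is sufficient; f equals the required value, not μ_s N.

f ≈ 137 N (down the incline)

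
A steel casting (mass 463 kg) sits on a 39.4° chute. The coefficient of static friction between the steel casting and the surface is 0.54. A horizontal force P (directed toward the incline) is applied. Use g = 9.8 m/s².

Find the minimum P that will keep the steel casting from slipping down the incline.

The steel casting tends to slide down (tan θ > μ_s), so at the point of impending slip friction acts up-slope at its limit: f = μ_s N.
Perpendicular to the incline: N = m g cos θ + P sin θ.
Along the incline: P cos θ + μ_s N = m g sin θ, i.e. P cos θ + μ_s (m g cos θ + P sin θ) = m g sin θ.
Solving, P (cos θ + μ_s sin θ) = m g (sin θ − μ_s cos θ), so P = 4540×0.2175/1.115 = 885 N.

P_min ≈ 885 N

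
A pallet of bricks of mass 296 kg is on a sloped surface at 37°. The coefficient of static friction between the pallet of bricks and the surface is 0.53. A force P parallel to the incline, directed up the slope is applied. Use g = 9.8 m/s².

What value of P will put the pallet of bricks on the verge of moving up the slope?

At impending motion up the slope, friction acts down-slope at its limit: f = μ_s N.
P is parallel to the surface, so N = m g cos θ = 2320 N.
Along the incline: P = m g sin θ + μ_s N = 1750 + 0.53×2320 = 2970 N.

P ≈ 2970 N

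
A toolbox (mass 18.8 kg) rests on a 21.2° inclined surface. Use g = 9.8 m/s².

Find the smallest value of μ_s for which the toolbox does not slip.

At the slip threshold m g sin θ = μ_s m g cos θ, so μ_s,min = tan θ.
μ_s,min = tan 21.2° = 0.388.

μ_s,min ≈ 0.388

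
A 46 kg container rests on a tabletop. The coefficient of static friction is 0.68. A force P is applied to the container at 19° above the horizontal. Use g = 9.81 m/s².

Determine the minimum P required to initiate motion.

N = m g − P sin α (the pull lifts the container).
At impending slip, P cos α = μ_s N = μ_s (m g − P sin α).
Solving: P (cos α + μ_s sin α) = μ_s m g → P = 0.68×451/(cos 19° + 0.68 sin 19°) = 307/1.167 = 263 N.

P ≈ 263 N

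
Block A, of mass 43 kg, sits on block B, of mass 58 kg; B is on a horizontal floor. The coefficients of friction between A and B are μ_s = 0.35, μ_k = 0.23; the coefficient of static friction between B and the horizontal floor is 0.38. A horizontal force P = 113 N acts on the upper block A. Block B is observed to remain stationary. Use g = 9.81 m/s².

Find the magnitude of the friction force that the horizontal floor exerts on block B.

f ≈ 113 N

The normal force B exerts on A is simply A's weight, N₁ = 421.8 N.
So the A–B interface can sustain at most μ_s N₁ = 147.6 N of static friction.
P = 113 N is within that limit, so A and B move together (both at rest); the A–B friction is simply f₁ = P = 113 N.
By Newton's third law B feels 113 N forward from A. With B stationary, the floor's static friction on B balances it: f₂ = 113 N (well within μ_s(m_A+m_B)g = 376.5 N).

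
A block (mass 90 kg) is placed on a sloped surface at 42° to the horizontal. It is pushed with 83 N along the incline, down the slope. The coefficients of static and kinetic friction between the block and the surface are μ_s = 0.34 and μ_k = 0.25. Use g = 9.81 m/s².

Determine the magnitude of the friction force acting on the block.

Normal force: N = m g cos θ = 90 × 9.81 × cos 42° = 656.1 N.
For equilibrium along the incline the friction force must supply f = m g sin θ + P = 590.8 + 83 = 673.8 N (positive meaning up-slope).
The static-friction ceiling is μ_s N = 0.34 × 656.1 = 223.1 N.
|673.8| exceeds 223.1 N, so the block slips down-slope; friction is kinetic, f = μ_k N = 0.25×656.1 = 164 N.

f ≈ 164 N (up the incline)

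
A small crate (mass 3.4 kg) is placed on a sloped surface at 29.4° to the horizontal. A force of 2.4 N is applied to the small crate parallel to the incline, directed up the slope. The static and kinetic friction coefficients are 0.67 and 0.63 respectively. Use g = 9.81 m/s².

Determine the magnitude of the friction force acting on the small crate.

The normal reaction is N = m g cos θ = 29.06 N.
For equilibrium along the incline the friction force must supply f = m g sin θ − P = 16.37 − 2.4 = 13.97 N (positive meaning up-slope).
The static-friction ceiling is μ_s N = 0.67 × 29.06 = 19.47 N.
Since |13.97| ≤ 19.47 N, the small crate remains in static equilibrium and friction takes exactly the required value.

f ≈ 14 N (up the incline)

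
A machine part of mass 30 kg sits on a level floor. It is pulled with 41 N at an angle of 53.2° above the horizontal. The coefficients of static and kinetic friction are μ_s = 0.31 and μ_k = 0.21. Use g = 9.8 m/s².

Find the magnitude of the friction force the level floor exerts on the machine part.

The vertical component of P reduces the normal force: N = m g − P sin α = 294 − 32.83 = 261.2 N.
Horizontally, friction must balance P cos α = 24.56 N.
μ_s N = 0.31 × 261.2 = 80.96 N.
24.56 ≤ 80.96 N → static; friction equals the required 24.6 N.

f ≈ 24.6 N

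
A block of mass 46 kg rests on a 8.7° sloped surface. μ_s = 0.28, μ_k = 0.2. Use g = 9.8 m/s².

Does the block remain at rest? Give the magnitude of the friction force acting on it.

N = m g cos θ = 446 N.
Down-slope weight component: m g sin θ = 68.2 N.
μ_s N = 125 N.
68.2 ≤ 125 N, so it stays put; friction = 68.2 N.

f ≈ 68.2 N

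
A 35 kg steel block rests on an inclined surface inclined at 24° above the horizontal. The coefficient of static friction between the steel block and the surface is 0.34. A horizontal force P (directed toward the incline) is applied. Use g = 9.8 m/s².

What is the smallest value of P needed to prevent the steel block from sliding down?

The steel block tends to slide down (tan θ > μ_s), so at the point of impending slip friction acts up-slope at its limit: f = μ_s N.
Perpendicular to the incline: N = m g cos θ + P sin θ.
Along the incline: P cos θ + μ_s N = m g sin θ, i.e. P cos θ + μ_s (m g cos θ + P sin θ) = m g sin θ.
Solving, P (cos θ + μ_s sin θ) = m g (sin θ − μ_s cos θ), so P = 343×0.09613/1.052 = 31.3 N.

P_min ≈ 31.3 N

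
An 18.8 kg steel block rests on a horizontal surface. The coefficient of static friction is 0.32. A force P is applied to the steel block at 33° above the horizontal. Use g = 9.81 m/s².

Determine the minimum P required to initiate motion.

N = m g − P sin α (the pull lifts the steel block).
At impending slip, P cos α = μ_s N = μ_s (m g − P sin α).
Solving: P (cos α + μ_s sin α) = μ_s m g → P = 0.32×184/(cos 33° + 0.32 sin 33°) = 59/1.013 = 58.3 N.

P ≈ 58.3 N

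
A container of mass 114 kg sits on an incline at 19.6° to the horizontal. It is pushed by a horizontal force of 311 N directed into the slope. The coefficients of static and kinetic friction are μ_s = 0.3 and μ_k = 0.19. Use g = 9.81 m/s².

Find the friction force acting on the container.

Normal direction: N = m g cos θ + P sin θ = 1158 N.
Parallel to the incline: P cos θ − m g sin θ = 293 − 375.1 = -82.17 N; the friction needed to balance this is 82.17 N acting up the slope.
Maximum static friction: μ_s N = 0.3 × 1158 = 347.4 N.
|f_req| = 82.17 ≤ 347.4 N → the container is in equilibrium; friction equals the required value.

f ≈ 82.2 N (up the incline)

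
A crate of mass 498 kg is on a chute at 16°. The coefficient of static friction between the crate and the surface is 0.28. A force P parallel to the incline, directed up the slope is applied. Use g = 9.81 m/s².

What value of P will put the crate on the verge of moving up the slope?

At impending motion up the slope, friction acts down-slope at its limit: f = μ_s N.
P is parallel to the surface, so N = m g cos θ = 4700 N.
Along the incline: P = m g sin θ + μ_s N = 1350 + 0.28×4700 = 2660 N.

P ≈ 2660 N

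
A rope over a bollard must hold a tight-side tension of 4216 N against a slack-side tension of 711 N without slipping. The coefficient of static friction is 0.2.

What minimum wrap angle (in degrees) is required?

β_min ≈ 510°

T₂/T₁ = e^{μβ} → β = ln(T₂/T₁)/μ.
β = ln(4216/711)/0.2 = 1.78/0.2 = 8.9 rad.
In degrees: β = 8.9 × 180/π = 510°.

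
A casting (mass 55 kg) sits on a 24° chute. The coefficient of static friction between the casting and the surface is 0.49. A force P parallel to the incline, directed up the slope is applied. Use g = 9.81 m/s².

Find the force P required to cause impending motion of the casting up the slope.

P ≈ 461 N

At impending motion up the slope, friction acts down-slope at its limit: f = μ_s N.
P is parallel to the surface, so N = m g cos θ = 493 N.
Along the incline: P = m g sin θ + μ_s N = 219 + 0.49×493 = 461 N.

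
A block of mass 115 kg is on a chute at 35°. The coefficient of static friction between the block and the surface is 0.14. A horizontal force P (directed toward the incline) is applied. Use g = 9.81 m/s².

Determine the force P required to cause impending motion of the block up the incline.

At impending motion up the slope, friction acts down-slope at its limit: f = μ_s N.
Perpendicular to the incline: N = m g cos θ + P sin θ.
Along the incline: P cos θ = m g sin θ + μ_s N = m g sin θ + μ_s (m g cos θ + P sin θ).
Solving, P (cos θ − μ_s sin θ) = m g (sin θ + μ_s cos θ), so P = 115×9.81×(sin 35° + 0.14 cos 35°)/(cos 35° − 0.14 sin 35°) = 1130×0.6883/0.7389 = 1050 N.

P ≈ 1050 N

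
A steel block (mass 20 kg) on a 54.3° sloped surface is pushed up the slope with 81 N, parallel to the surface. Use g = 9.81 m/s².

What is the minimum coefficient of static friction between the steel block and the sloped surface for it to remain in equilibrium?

N = m g cos θ = 114.5 N.
Friction must make up the shortfall along the incline: f = m g sin θ − P = 159.3 − 81 = 78.33 N.
At the threshold f = μ_s N, so μ_s,min = 78.33/114.5 = 0.684.

μ_s,min ≈ 0.684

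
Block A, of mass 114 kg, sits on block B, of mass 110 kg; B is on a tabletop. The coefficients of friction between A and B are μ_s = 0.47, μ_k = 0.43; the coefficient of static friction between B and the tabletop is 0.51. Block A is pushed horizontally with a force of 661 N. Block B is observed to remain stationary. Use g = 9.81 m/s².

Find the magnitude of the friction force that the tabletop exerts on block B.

f ≈ 481 N

Between the blocks, N₁ = m_A g = 1118 N.
So the A–B interface can sustain at most μ_s N₁ = 525.6 N of static friction.
P = 661 N exceeds that limit, so A slips over B and the interface friction becomes kinetic: f₁ = μ_k N₁ = 0.43×1118 = 481 N.
B experiences an equal 481 N forward from A (third law). B is in equilibrium, so the floor supplies f₂ = 481 N of static friction (limit μ_s(m_A+m_B)g = 1121 N, not exceeded).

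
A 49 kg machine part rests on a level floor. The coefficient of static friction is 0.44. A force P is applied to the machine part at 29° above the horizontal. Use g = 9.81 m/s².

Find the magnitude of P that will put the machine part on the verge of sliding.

N = m g − P sin α (the pull lifts the machine part).
At impending slip, P cos α = μ_s N = μ_s (m g − P sin α).
Solving: P (cos α + μ_s sin α) = μ_s m g → P = 0.44×481/(cos 29° + 0.44 sin 29°) = 212/1.088 = 194 N.

P ≈ 194 N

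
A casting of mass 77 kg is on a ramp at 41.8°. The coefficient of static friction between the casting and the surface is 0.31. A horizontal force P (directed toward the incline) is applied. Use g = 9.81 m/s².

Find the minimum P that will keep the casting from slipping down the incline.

The casting tends to slide down (tan θ > μ_s), so at the point of impending slip friction acts up-slope at its limit: f = μ_s N.
Perpendicular to the incline: N = m g cos θ + P sin θ.
Along the incline: P cos θ + μ_s N = m g sin θ, i.e. P cos θ + μ_s (m g cos θ + P sin θ) = m g sin θ.
Solving, P (cos θ + μ_s sin θ) = m g (sin θ − μ_s cos θ), so P = 755×0.4354/0.9521 = 345 N.

P_min ≈ 345 N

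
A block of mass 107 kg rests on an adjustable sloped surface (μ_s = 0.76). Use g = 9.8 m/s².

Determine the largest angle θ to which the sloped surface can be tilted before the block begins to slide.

θ_max ≈ 37.2°

At the slip threshold, m g sin θ = μ_s · m g cos θ, so tan θ = μ_s.
θ_max = arctan(0.76) = 37.2°.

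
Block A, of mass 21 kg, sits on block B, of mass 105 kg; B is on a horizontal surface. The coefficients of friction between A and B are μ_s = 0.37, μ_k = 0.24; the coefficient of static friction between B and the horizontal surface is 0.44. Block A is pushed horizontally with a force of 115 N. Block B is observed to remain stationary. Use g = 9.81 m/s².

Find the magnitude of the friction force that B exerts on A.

f ≈ 49.4 N

Between the blocks, N₁ = m_A g = 206 N.
So the A–B interface can sustain at most μ_s N₁ = 76.22 N of static friction.
P = 115 N exceeds that limit, so A slips over B and the interface friction becomes kinetic: f₁ = μ_k N₁ = 0.24×206 = 49.4 N.
B experiences an equal 49.4 N forward from A (third law). B is in equilibrium, so the floor supplies f₂ = 49.4 N of static friction (limit μ_s(m_A+m_B)g = 543.9 N, not exceeded).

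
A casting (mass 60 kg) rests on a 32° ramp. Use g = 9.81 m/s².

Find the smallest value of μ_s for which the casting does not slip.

μ_s,min ≈ 0.625

At the slip threshold m g sin θ = μ_s m g cos θ, so μ_s,min = tan θ.
μ_s,min = tan 32° = 0.625.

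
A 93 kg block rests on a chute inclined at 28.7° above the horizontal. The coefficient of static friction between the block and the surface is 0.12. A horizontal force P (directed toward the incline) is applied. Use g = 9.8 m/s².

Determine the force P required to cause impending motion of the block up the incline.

At impending motion up the slope, friction acts down-slope at its limit: f = μ_s N.
Perpendicular to the incline: N = m g cos θ + P sin θ.
Along the incline: P cos θ = m g sin θ + μ_s N = m g sin θ + μ_s (m g cos θ + P sin θ).
Solving, P (cos θ − μ_s sin θ) = m g (sin θ + μ_s cos θ), so P = 93×9.8×(sin 28.7° + 0.12 cos 28.7°)/(cos 28.7° − 0.12 sin 28.7°) = 911×0.5855/0.8195 = 651 N.

P ≈ 651 N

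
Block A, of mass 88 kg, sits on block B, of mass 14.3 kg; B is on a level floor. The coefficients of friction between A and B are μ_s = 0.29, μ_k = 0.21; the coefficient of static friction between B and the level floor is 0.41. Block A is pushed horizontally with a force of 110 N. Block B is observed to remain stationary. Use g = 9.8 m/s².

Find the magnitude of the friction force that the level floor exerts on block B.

f ≈ 110 N

Normal force at the A–B interface: N₁ = m_A g = 862.4 N.
Maximum static friction on A from B: μ_s N₁ = 0.29×862.4 = 250.1 N.
Since P = 110 N ≤ 250.1 N, A does not slip on B; friction on A equals P = 110 N.
By Newton's third law B feels 110 N forward from A. With B stationary, the floor's static friction on B balances it: f₂ = 110 N (well within μ_s(m_A+m_B)g = 411 N).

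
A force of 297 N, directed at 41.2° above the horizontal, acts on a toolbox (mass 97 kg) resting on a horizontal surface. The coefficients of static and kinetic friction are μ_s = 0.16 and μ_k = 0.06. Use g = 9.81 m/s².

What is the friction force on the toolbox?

Vertical equilibrium gives N = m g − P sin α = 755.9 N.
Horizontally, friction must balance P cos α = 223.5 N.
μ_s N = 0.16 × 755.9 = 121 N.
The required friction exceeds μ_s N, so the toolbox moves and f = μ_k N = 45.4 N.

f ≈ 45.4 N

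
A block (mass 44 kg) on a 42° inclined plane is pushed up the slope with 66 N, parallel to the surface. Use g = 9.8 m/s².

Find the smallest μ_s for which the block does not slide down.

N = m g cos θ = 320.4 N.
Friction must make up the shortfall along the incline: f = m g sin θ − P = 288.5 − 66 = 222.5 N.
At the threshold f = μ_s N, so μ_s,min = 222.5/320.4 = 0.694.

μ_s,min ≈ 0.694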